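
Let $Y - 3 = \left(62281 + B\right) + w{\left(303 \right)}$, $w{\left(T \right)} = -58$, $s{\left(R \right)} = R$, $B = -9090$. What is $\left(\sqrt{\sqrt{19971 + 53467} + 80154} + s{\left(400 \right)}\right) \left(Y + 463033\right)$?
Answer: $206467600 + 516169 \sqrt{80154 + \sqrt{73438}} \approx 3.5285 \cdot 10^{8}$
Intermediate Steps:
$Y = 53136$ ($Y = 3 + \left(\left(62281 - 9090\right) - 58\right) = 3 + \left(53191 - 58\right) = 3 + 53133 = 53136$)
$\left(\sqrt{\sqrt{19971 + 53467} + 80154} + s{\left(400 \right)}\right) \left(Y + 463033\right) = \left(\sqrt{\sqrt{19971 + 53467} + 80154} + 400\right) \left(53136 + 463033\right) = \left(\sqrt{\sqrt{73438} + 80154} + 400\right) 516169 = \left(\sqrt{80154 + \sqrt{73438}} + 400\right) 516169 = \left(400 + \sqrt{80154 + \sqrt{73438}}\right) 516169 = 206467600 + 516169 \sqrt{80154 + \sqrt{73438}}$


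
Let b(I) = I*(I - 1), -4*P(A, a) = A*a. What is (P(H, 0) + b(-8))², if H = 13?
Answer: 5184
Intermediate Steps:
P(A, a) = -A*a/4
b(I) = I*(-1 + I)
(P(H, 0) + b(-8))² = (-¼*13*0 - 8*(-1 - 8))² = (0 - 8*(-9))² = (0 + 72)² = 72² = 5184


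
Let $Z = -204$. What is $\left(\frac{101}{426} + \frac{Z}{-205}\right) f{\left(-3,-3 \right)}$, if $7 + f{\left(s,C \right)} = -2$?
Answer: $- \frac{322827}{29110} \approx -11.09$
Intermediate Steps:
$f{\left(s,C \right)} = -9$ ($f{\left(s,C \right)} = -7 - 2 = -9$)
$\left(\frac{101}{426} + \frac{Z}{-205}\right) f{\left(-3,-3 \right)} = \left(\frac{101}{426} - \frac{204}{-205}\right) \left(-9\right) = \left(101 \cdot \frac{1}{426} - - \frac{204}{205}\right) \left(-9\right) = \left(\frac{101}{426} + \frac{204}{205}\right) \left(-9\right) = \frac{107609}{87330} \left(-9\right) = - \frac{322827}{29110}$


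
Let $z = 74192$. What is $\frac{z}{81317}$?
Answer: $\frac{74192}{81317} \approx 0.91238$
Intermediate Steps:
$\frac{z}{81317} = \frac{74192}{81317}$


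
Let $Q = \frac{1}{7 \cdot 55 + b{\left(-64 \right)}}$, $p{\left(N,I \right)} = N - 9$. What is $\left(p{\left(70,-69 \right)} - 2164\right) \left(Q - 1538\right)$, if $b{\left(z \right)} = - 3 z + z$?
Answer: $\frac{553084093}{171} \approx 3.2344 \cdot 10^{6}$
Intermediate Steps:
$p{\left(N,I \right)} = -9 + N$ ($p{\left(N,I \right)} = N - 9 = -9 + N$)
$b{\left(z \right)} = - 2 z$
$Q = \frac{1}{513}$ ($Q = \frac{1}{7 \cdot 55 - -128} = \frac{1}{385 + 128} = \frac{1}{513} \approx 0.0019493$)
$\left(p{\left(70,-69 \right)} - 2164\right) \left(Q - 1538\right) = \left(\left(-9 + 70\right) - 2164\right) \left(\frac{1}{513} - 1538\right) = \left(61 - 2164\right) \left(- \frac{788993}{513}\right) = \left(-2103\right) \left(- \frac{788993}{513}\right) = \frac{553084093}{171}$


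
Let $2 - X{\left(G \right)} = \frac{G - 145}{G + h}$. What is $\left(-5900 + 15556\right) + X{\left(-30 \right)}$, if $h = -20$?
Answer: $\frac{19309}{2} \approx 9654.5$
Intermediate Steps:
$X{\left(G \right)} = 2 - \frac{-145 + G}{-20 + G}$ ($X{\left(G \right)} = 2 - \frac{G - 145}{G - 20} = 2 - \frac{-145 + G}{-20 + G}$)
$\left(-5900 + 15556\right) + X{\left(-30 \right)} = \left(-5900 + 15556\right) + \frac{105 - 30}{-20 - 30} = 9656 + \frac{1}{-50} \cdot 75 = 9656 - \frac{3}{2} = \frac{19309}{2}$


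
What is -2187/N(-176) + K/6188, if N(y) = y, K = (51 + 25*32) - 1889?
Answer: 3337617/272272 ≈ 12.258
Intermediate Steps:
K = -1038 (K = (51 + 800) - 1889 = 851 - 1889 = -1038)
-2187/N(-176) + K/6188 = -2187/(-176) - 1038/6188 = -2187*(-1/176) - 1038*1/6188 = 2187/176 - 519/3094 = 3337617/272272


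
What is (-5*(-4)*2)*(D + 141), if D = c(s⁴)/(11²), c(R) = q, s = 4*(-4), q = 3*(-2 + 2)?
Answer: 5640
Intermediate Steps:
q = 0 (q = 3*0 = 0)
s = -16
c(R) = 0
D = 0 (D = 0/(11²) = 0/121 = 0*(1/121) = 0)
(-5*(-4)*2)*(D + 141) = (-5*(-4)*2)*(0 + 141) = (20*2)*141 = 40*141 = 5640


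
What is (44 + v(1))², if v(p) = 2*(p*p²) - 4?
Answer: 1764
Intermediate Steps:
v(p) = -4 + 2*p³ (v(p) = 2*p³ - 4 = -4 + 2*p³)
(44 + v(1))² = (44 + (-4 + 2*1³))² = (44 + (-4 + 2*1))² = (44 + (-4 + 2))² = (44 - 2)² = 42² = 1764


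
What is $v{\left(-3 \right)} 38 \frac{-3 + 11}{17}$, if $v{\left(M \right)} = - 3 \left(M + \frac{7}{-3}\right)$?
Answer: $\frac{4864}{17} \approx 286.12$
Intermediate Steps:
$v{\left(M \right)} = 7 - 3 M$ ($v{\left(M \right)} = - 3 \left(M + 7 \left(- \frac{1}{3}\right)\right) = - 3 \left(M - \frac{7}{3}\right) = - 3 \left(- \frac{7}{3} + M\right) = 7 - 3 M$)
$v{\left(-3 \right)} 38 \frac{-3 + 11}{17} = \left(7 - -9\right) 38 \frac{-3 + 11}{17} = \left(7 + 9\right) 38 \cdot 8 \cdot \frac{1}{17} = 16 \cdot 38 \cdot \frac{8}{17} = 608 \cdot \frac{8}{17} = \frac{4864}{17}$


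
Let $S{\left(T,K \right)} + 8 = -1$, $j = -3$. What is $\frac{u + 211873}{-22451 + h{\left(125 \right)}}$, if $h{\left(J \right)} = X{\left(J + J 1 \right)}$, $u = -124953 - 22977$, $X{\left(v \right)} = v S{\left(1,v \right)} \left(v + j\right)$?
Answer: $- \frac{63943}{578201} \approx -0.11059$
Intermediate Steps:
$S{\left(T,K \right)} = -9$ ($S{\left(T,K \right)} = -8 - 1 = -9$)
$X{\left(v \right)} = v \left(27 - 9 v\right)$ ($X{\left(v \right)} = v \left(- 9 \left(v - 3\right)\right) = v \left(- 9 \left(-3 + v\right)\right) = v \left(27 - 9 v\right)$)
$u = -147930$ ($u = -124953 - 22977 = -147930$)
$h{\left(J \right)} = 18 J \left(3 - 2 J\right)$ ($h{\left(J \right)} = 9 \left(J + J 1\right) \left(3 - \left(J + J 1\right)\right) = 9 \left(J + J\right) \left(3 - \left(J + J\right)\right) = 9 \cdot 2 J \left(3 - 2 J\right) = 18 J \left(3 - 2 J\right)$)
$\frac{u + 211873}{-22451 + h{\left(125 \right)}} = \frac{-147930 + 211873}{-22451 + 18 \cdot 125 \left(3 - 250\right)} = \frac{63943}{-22451 + 18 \cdot 125 \left(3 - 250\right)} = \frac{63943}{-22451 + 18 \cdot 125 \left(-247\right)} = \frac{63943}{-22451 - 555750} = \frac{63943}{-578201} = 63943 \left(- \frac{1}{578201}\right) = - \frac{63943}{578201}$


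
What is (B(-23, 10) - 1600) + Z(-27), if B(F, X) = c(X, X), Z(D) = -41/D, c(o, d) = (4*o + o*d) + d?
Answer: -39109/27 ≈ -1448.5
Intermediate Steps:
c(o, d) = d + 4*o + d*o (c(o, d) = (4*o + d*o) + d = d + 4*o + d*o)
B(F, X) = X² + 5*X (B(F, X) = X + 4*X + X*X = X + 4*X + X² = X² + 5*X)
(B(-23, 10) - 1600) + Z(-27) = (10*(5 + 10) - 1600) - 41/(-27) = (10*15 - 1600) - 41*(-1/27) = (150 - 1600) + 41/27 = -1450 + 41/27 = -39109/27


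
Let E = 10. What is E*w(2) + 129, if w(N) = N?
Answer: 149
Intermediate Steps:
E*w(2) + 129 = 10*2 + 129 = 20 + 129 = 149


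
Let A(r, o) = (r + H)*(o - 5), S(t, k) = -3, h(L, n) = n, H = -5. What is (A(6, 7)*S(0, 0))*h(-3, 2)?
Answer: -12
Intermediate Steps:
A(r, o) = (-5 + o)*(-5 + r) (A(r, o) = (r - 5)*(o - 5) = (-5 + r)*(-5 + o) = (-5 + o)*(-5 + r))
(A(6, 7)*S(0, 0))*h(-3, 2) = ((25 - 5*7 - 5*6 + 7*6)*(-3))*2 = ((25 - 35 - 30 + 42)*(-3))*2 = (2*(-3))*2 = -6*2 = -12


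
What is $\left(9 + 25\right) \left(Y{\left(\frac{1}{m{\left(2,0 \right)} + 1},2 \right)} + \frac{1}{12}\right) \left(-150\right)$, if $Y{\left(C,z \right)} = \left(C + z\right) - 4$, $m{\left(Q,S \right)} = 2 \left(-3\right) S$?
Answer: $4675$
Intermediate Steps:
$m{\left(Q,S \right)} = - 6 S$
$Y{\left(C,z \right)} = -4 + C + z$
$\left(9 + 25\right) \left(Y{\left(\frac{1}{m{\left(2,0 \right)} + 1},2 \right)} + \frac{1}{12}\right) \left(-150\right) = \left(9 + 25\right) \left(\left(-4 + \frac{1}{\left(-6\right) 0 + 1} + 2\right) + \frac{1}{12}\right) \left(-150\right) = 34 \left(\left(-4 + \frac{1}{0 + 1} + 2\right) + \frac{1}{12}\right) \left(-150\right) = 34 \left(\left(-4 + 1^{-1} + 2\right) + \frac{1}{12}\right) \left(-150\right) = 34 \left(\left(-4 + 1 + 2\right) + \frac{1}{12}\right) \left(-150\right) = 34 \left(-1 + \frac{1}{12}\right) \left(-150\right) = 34 \left(- \frac{11}{12}\right) \left(-150\right) = \left(- \frac{187}{6}\right) \left(-150\right) = 4675$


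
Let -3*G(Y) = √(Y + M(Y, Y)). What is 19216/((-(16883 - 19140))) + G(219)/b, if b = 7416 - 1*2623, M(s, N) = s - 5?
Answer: 19216/2257 - √433/14379 ≈ 8.5125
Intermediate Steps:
M(s, N) = -5 + s
G(Y) = -√(-5 + 2*Y)/3 (G(Y) = -√(Y + (-5 + Y))/3 = -√(-5 + 2*Y)/3)
b = 4793 (b = 7416 - 2623 = 4793)
19216/((-(16883 - 19140))) + G(219)/b = 19216/((-(16883 - 19140))) - √(-5 + 2*219)/3/4793 = 19216/((-1*(-2257))) - √(-5 + 438)/3*(1/4793) = 19216/2257 - √433/3*(1/4793) = 19216*(1/2257) - √433/14379 = 19216/2257 - √433/14379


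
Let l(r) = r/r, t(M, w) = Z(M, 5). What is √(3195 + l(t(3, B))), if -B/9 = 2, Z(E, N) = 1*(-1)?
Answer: 2*√799 ≈ 56.533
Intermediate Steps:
Z(E, N) = -1
B = -18 (B = -9*2 = -18)
t(M, w) = -1
l(r) = 1
√(3195 + l(t(3, B))) = √(3195 + 1) = √3196 = 2*√799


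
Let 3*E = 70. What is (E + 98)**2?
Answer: 132496/9 ≈ 14722.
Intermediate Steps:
E = 70/3 (E = (1/3)*70 = 70/3 ≈ 23.333)
(E + 98)**2 = (70/3 + 98)**2 = (364/3)**2 = 132496/9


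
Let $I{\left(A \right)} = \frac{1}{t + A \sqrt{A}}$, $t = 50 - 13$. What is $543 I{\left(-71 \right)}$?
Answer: $\frac{6697}{119760} + \frac{12851 i \sqrt{71}}{119760} \approx 0.05592 + 0.90418 i$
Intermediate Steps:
$t = 37$ ($t = 50 - 13 = 37$)
$I{\left(A \right)} = \frac{1}{37 + A^{\frac{3}{2}}}$ ($I{\left(A \right)} = \frac{1}{37 + A \sqrt{A}} = \frac{1}{37 + A^{\frac{3}{2}}}$)
$543 I{\left(-71 \right)} = \frac{543}{37 + \left(-71\right)^{\frac{3}{2}}} = \frac{543}{37 - 71 i \sqrt{71}}$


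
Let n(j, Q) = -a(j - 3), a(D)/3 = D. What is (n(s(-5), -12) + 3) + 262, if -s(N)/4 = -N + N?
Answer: 274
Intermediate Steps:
a(D) = 3*D
s(N) = 0 (s(N) = -4*(-N + N) = -4*0 = 0)
n(j, Q) = 9 - 3*j (n(j, Q) = -3*(j - 3) = -3*(-3 + j) = -(-9 + 3*j) = 9 - 3*j)
(n(s(-5), -12) + 3) + 262 = ((9 - 3*0) + 3) + 262 = ((9 + 0) + 3) + 262 = (9 + 3) + 262 = 12 + 262 = 274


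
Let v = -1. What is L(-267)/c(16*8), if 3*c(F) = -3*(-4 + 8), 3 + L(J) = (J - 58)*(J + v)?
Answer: -87097/4 ≈ -21774.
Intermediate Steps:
L(J) = -3 + (-1 + J)*(-58 + J) (L(J) = -3 + (J - 58)*(J - 1) = -3 + (-58 + J)*(-1 + J) = -3 + (-1 + J)*(-58 + J))
c(F) = -4 (c(F) = (-3*(-4 + 8))/3 = (-3*4)/3 = (⅓)*(-12) = -4)
L(-267)/c(16*8) = (55 + (-267)² - 59*(-267))/(-4) = (55 + 71289 + 15753)*(-¼) = 87097*(-¼) = -87097/4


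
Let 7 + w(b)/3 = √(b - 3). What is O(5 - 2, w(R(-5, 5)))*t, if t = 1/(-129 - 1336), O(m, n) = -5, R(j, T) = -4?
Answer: 1/293 ≈ 0.0034130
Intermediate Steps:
w(b) = -21 + 3*√(-3 + b) (w(b) = -21 + 3*√(b - 3) = -21 + 3*√(-3 + b))
t = -1/1465 (t = 1/(-1465) = -1/1465 ≈ -0.00068259)
O(5 - 2, w(R(-5, 5)))*t = -5*(-1/1465) = 1/293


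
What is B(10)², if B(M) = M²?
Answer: 10000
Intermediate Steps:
B(10)² = (10²)² = 100² = 10000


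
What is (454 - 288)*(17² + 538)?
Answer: 137282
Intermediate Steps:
(454 - 288)*(17² + 538) = 166*(289 + 538) = 166*827 = 137282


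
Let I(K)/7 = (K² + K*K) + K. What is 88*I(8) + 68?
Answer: 83844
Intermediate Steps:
I(K) = 7*K + 14*K² (I(K) = 7*((K² + K*K) + K) = 7*((K² + K²) + K) = 7*(2*K² + K) = 7*(K + 2*K²) = 7*K + 14*K²)
88*I(8) + 68 = 88*(7*8*(1 + 2*8)) + 68 = 88*(7*8*(1 + 16)) + 68 = 88*(7*8*17) + 68 = 88*952 + 68 = 83776 + 68 = 83844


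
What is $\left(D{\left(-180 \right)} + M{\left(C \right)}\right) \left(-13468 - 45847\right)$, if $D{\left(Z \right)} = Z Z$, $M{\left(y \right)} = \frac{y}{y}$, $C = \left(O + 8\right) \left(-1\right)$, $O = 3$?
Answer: $-1921865315$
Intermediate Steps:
$C = -11$ ($C = \left(3 + 8\right) \left(-1\right) = 11 \left(-1\right) = -11$)
$M{\left(y \right)} = 1$
$D{\left(Z \right)} = Z^{2}$
$\left(D{\left(-180 \right)} + M{\left(C \right)}\right) \left(-13468 - 45847\right) = \left(\left(-180\right)^{2} + 1\right) \left(-13468 - 45847\right) = \left(32400 + 1\right) \left(-59315\right) = 32401 \left(-59315\right) = -1921865315$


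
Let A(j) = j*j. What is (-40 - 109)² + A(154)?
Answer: 45917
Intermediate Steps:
A(j) = j²
(-40 - 109)² + A(154) = (-40 - 109)² + 154² = (-149)² + 23716 = 22201 + 23716 = 45917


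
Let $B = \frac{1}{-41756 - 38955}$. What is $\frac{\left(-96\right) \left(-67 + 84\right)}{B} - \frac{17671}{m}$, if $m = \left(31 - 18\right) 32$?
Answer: $\frac{54795648761}{416} \approx 1.3172 \cdot 10^{8}$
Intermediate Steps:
$B = - \frac{1}{80711}$ ($B = \frac{1}{-80711} = - \frac{1}{80711} \approx -1.239 \cdot 10^{-5}$)
$m = 416$ ($m = 13 \cdot 32 = 416$)
$\frac{\left(-96\right) \left(-67 + 84\right)}{B} - \frac{17671}{m} = \frac{\left(-96\right) \left(-67 + 84\right)}{- \frac{1}{80711}} - \frac{17671}{416} = \left(-96\right) 17 \left(-80711\right) - \frac{17671}{416} = \left(-1632\right) \left(-80711\right) - \frac{17671}{416} = 131720352 - \frac{17671}{416} = \frac{54795648761}{416}$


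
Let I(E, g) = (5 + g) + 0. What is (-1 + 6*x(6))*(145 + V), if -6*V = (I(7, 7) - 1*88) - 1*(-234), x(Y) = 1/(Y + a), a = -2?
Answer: 178/3 ≈ 59.333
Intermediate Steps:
x(Y) = 1/(-2 + Y) (x(Y) = 1/(Y - 2) = 1/(-2 + Y))
I(E, g) = 5 + g
V = -79/3 (V = -(((5 + 7) - 1*88) - 1*(-234))/6 = -((12 - 88) + 234)/6 = -(-76 + 234)/6 = -⅙*158 = -79/3 ≈ -26.333)
(-1 + 6*x(6))*(145 + V) = (-1 + 6/(-2 + 6))*(145 - 79/3) = (-1 + 6/4)*(356/3) = (-1 + 6*(¼))*(356/3) = (-1 + 3/2)*(356/3) = (½)*(356/3) = 178/3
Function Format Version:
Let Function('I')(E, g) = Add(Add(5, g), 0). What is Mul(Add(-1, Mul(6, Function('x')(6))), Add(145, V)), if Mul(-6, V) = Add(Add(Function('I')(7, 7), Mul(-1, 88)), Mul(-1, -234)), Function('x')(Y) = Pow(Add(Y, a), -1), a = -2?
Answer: Rational(178, 3) ≈ 59.333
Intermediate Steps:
Function('x')(Y) = Pow(Add(-2, Y), -1) (Function('x')(Y) = Pow(Add(Y, -2), -1) = Pow(Add(-2, Y), -1))
Function('I')(E, g) = Add(5, g)
V = Rational(-79, 3) (V = Mul(Rational(-1, 6), Add(Add(Add(5, 7), Mul(-1, 88)), Mul(-1, -234))) = Mul(Rational(-1, 6), Add(Add(12, -88), 234)) = Mul(Rational(-1, 6), Add(-76, 234)) = Mul(Rational(-1, 6), 158) = Rational(-79, 3) ≈ -26.333)
Mul(Add(-1, Mul(6, Function('x')(6))), Add(145, V)) = Mul(Add(-1, Mul(6, Pow(Add(-2, 6), -1))), Add(145, Rational(-79, 3))) = Mul(Add(-1, Mul(6, Pow(4, -1))), Rational(356, 3)) = Mul(Add(-1, Mul(6, Rational(1, 4))), Rational(356, 3)) = Mul(Add(-1, Rational(3, 2)), Rational(356, 3)) = Mul(Rational(1, 2), Rational(356, 3)) = Rational(178, 3)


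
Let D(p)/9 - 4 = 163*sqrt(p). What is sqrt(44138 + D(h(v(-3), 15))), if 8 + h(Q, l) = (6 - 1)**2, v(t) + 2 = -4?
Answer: sqrt(44174 + 1467*sqrt(17)) ≈ 224.10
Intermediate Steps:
v(t) = -6 (v(t) = -2 - 4 = -6)
h(Q, l) = 17 (h(Q, l) = -8 + (6 - 1)**2 = -8 + 5**2 = -8 + 25 = 17)
D(p) = 36 + 1467*sqrt(p) (D(p) = 36 + 9*(163*sqrt(p)) = 36 + 1467*sqrt(p))
sqrt(44138 + D(h(v(-3), 15))) = sqrt(44138 + (36 + 1467*sqrt(17))) = sqrt(44174 + 1467*sqrt(17))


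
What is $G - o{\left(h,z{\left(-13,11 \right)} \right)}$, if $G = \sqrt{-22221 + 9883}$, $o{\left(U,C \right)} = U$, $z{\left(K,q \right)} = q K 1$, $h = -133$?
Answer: $133 + i \sqrt{12338} \approx 133.0 + 111.08 i$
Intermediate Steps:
$z{\left(K,q \right)} = K q$ ($z{\left(K,q \right)} = K q 1 = K q$)
$G = i \sqrt{12338}$ ($G = \sqrt{-12338} = i \sqrt{12338} \approx 111.08 i$)
$G - o{\left(h,z{\left(-13,11 \right)} \right)} = i \sqrt{12338} - -133 = i \sqrt{12338} + 133 = 133 + i \sqrt{12338}$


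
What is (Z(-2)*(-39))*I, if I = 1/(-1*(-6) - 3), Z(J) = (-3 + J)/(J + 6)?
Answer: 65/4 ≈ 16.250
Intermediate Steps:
Z(J) = (-3 + J)/(6 + J)
I = ⅓ (I = 1/(6 - 3) = 1/3 = ⅓ ≈ 0.33333)
(Z(-2)*(-39))*I = (((-3 - 2)/(6 - 2))*(-39))*(⅓) = ((-5/4)*(-39))*(⅓) = (((¼)*(-5))*(-39))*(⅓) = -5/4*(-39)*(⅓) = (195/4)*(⅓) = 65/4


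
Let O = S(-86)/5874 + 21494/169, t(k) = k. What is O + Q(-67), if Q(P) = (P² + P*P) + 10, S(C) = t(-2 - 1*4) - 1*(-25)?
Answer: 9048700495/992706 ≈ 9115.2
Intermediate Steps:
S(C) = 19 (S(C) = (-2 - 1*4) - 1*(-25) = (-2 - 4) + 25 = -6 + 25 = 19)
Q(P) = 10 + 2*P² (Q(P) = (P² + P²) + 10 = 2*P² + 10 = 10 + 2*P²)
O = 126258967/992706 (O = 19/5874 + 21494/169 = 126258967/992706 ≈ 127.19)
O + Q(-67) = 126258967/992706 + (10 + 2*(-67)²) = 126258967/992706 + (10 + 2*4489) = 126258967/992706 + (10 + 8978) = 126258967/992706 + 8988 = 9048700495/992706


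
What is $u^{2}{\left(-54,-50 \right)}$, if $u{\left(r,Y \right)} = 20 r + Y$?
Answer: $1276900$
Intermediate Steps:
$u{\left(r,Y \right)} = Y + 20 r$
$u^{2}{\left(-54,-50 \right)} = \left(-50 + 20 \left(-54\right)\right)^{2} = \left(-50 - 1080\right)^{2} = \left(-1130\right)^{2} = 1276900$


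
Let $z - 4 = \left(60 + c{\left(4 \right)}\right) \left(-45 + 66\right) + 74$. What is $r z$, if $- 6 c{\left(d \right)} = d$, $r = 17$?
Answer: $22508$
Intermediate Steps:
$c{\left(d \right)} = - \frac{d}{6}$
$z = 1324$ ($z = 4 + \left(\left(60 - \frac{2}{3}\right) \left(-45 + 66\right) + 74\right) = 4 + \left(\left(60 - \frac{2}{3}\right) 21 + 74\right) = 4 + \left(\frac{178}{3} \cdot 21 + 74\right) = 4 + \left(1246 + 74\right) = 4 + 1320 = 1324$)
$r z = 17 \cdot 1324 = 22508$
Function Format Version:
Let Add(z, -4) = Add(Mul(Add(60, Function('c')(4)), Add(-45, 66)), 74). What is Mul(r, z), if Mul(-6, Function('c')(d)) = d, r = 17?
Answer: 22508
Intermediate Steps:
Function('c')(d) = Mul(Rational(-1, 6), d)
z = 1324 (z = Add(4, Add(Mul(Add(60, Mul(Rational(-1, 6), 4)), Add(-45, 66)), 74)) = Add(4, Add(Mul(Add(60, Rational(-2, 3)), 21), 74)) = Add(4, Add(Mul(Rational(178, 3), 21), 74)) = Add(4, Add(1246, 74)) = Add(4, 1320) = 1324)
Mul(r, z) = Mul(17, 1324) = 22508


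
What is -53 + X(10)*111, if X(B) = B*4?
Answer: 4387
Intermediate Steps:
X(B) = 4*B
-53 + X(10)*111 = -53 + (4*10)*111 = -53 + 40*111 = -53 + 4440 = 4387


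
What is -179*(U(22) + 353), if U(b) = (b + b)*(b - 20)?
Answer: -78939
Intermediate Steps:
U(b) = 2*b*(-20 + b) (U(b) = (2*b)*(-20 + b) = 2*b*(-20 + b))
-179*(U(22) + 353) = -179*(2*22*(-20 + 22) + 353) = -179*(2*22*2 + 353) = -179*(88 + 353) = -179*441 = -78939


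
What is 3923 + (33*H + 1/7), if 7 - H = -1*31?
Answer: 36240/7 ≈ 5177.1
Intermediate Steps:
H = 38 (H = 7 - (-1)*31 = 7 - 1*(-31) = 7 + 31 = 38)
3923 + (33*H + 1/7) = 3923 + (33*38 + 1/7) = 3923 + (1254 + 1/7) = 3923 + 8779/7 = 36240/7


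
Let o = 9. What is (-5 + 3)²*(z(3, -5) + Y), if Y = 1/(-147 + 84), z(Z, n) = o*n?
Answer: -11344/63 ≈ -180.06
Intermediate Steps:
z(Z, n) = 9*n
Y = -1/63 (Y = 1/(-63) = -1/63 ≈ -0.015873)
(-5 + 3)²*(z(3, -5) + Y) = (-5 + 3)²*(9*(-5) - 1/63) = (-2)²*(-45 - 1/63) = 4*(-2836/63) = -11344/63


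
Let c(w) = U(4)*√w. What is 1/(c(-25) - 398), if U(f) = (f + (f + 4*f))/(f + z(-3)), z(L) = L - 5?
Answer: -199/79652 + 15*I/79652 ≈ -0.0024984 + 0.00018832*I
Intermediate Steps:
z(L) = -5 + L
U(f) = 6*f/(-8 + f) (U(f) = (f + (f + 4*f))/(f + (-5 - 3)) = (f + 5*f)/(f - 8) = (6*f)/(-8 + f) = 6*f/(-8 + f))
c(w) = -6*√w (c(w) = (6*4/(-8 + 4))*√w = (6*4/(-4))*√w = (6*4*(-¼))*√w = -6*√w)
1/(c(-25) - 398) = 1/(-30*I - 398) = 1/(-398 - 30*I) = (-398 + 30*I)/159304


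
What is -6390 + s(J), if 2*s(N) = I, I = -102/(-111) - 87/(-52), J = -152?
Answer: -24583733/3848 ≈ -6388.7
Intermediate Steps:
I = 4987/1924 (I = -102*(-1/111) - 87*(-1/52) = 34/37 + 87/52 = 4987/1924 ≈ 2.5920)
s(N) = 4987/3848 (s(N) = (½)*(4987/1924) = 4987/3848)
-6390 + s(J) = -6390 + 4987/3848 = -24583733/3848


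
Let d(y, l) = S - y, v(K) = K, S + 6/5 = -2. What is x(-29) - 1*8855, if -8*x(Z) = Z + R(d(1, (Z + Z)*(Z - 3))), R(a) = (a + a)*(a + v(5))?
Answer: -1770107/200 ≈ -8850.5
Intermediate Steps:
S = -16/5 (S = -6/5 - 2 = -16/5 ≈ -3.2000)
d(y, l) = -16/5 - y
R(a) = 2*a*(5 + a) (R(a) = (a + a)*(a + 5) = (2*a)*(5 + a) = 2*a*(5 + a))
x(Z) = 21/25 - Z/8 (x(Z) = -(Z + 2*(-16/5 - 1*1)*(5 + (-16/5 - 1*1)))/8 = -(Z + 2*(-16/5 - 1)*(5 + (-16/5 - 1)))/8 = -(Z + 2*(-21/5)*(5 - 21/5))/8 = -(Z + 2*(-21/5)*(4/5))/8 = -(Z - 168/25)/8 = -(-168/25 + Z)/8 = 21/25 - Z/8)
x(-29) - 1*8855 = (21/25 - 1/8*(-29)) - 1*8855 = (21/25 + 29/8) - 8855 = 893/200 - 8855 = -1770107/200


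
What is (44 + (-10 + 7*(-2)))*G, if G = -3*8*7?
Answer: -3360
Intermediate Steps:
G = -168 (G = -24*7 = -168)
(44 + (-10 + 7*(-2)))*G = (44 + (-10 + 7*(-2)))*(-168) = (44 + (-10 - 14))*(-168) = (44 - 24)*(-168) = 20*(-168) = -3360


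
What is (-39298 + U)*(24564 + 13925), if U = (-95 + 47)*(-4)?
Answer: -1505150834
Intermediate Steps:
U = 192 (U = -48*(-4) = 192)
(-39298 + U)*(24564 + 13925) = (-39298 + 192)*(24564 + 13925) = -39106*38489 = -1505150834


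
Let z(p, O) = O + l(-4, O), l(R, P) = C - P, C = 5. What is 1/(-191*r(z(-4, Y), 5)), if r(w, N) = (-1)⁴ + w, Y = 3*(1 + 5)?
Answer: -1/1146 ≈ -0.00087260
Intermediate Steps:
l(R, P) = 5 - P
Y = 18 (Y = 3*6 = 18)
z(p, O) = 5 (z(p, O) = O + (5 - O) = 5)
r(w, N) = 1 + w
1/(-191*r(z(-4, Y), 5)) = 1/(-191*(1 + 5)) = 1/(-191*6) = 1/(-1146) = -1/1146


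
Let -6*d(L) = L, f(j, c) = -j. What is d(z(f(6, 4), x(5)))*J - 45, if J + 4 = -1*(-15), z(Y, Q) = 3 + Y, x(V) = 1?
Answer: -79/2 ≈ -39.500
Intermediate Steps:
J = 11 (J = -4 - 1*(-15) = -4 + 15 = 11)
d(L) = -L/6
d(z(f(6, 4), x(5)))*J - 45 = -(3 - 1*6)/6*11 - 45 = -(3 - 6)/6*11 - 45 = -1/6*(-3)*11 - 45 = (1/2)*11 - 45 = 11/2 - 45 = -79/2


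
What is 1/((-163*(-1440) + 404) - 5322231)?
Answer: -1/5087107 ≈ -1.9658e-7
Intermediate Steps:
1/((-163*(-1440) + 404) - 5322231) = 1/((234720 + 404) - 5322231) = 1/(235124 - 5322231) = 1/(-5087107) = -1/5087107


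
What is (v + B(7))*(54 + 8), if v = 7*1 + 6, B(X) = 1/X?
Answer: 5704/7 ≈ 814.86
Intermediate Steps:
v = 13 (v = 7 + 6 = 13)
(v + B(7))*(54 + 8) = (13 + 1/7)*(54 + 8) = (13 + ⅐)*62 = (92/7)*62 = 5704/7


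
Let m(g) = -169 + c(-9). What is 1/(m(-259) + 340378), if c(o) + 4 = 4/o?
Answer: 9/3061841 ≈ 2.9394e-6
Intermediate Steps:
c(o) = -4 + 4/o
m(g) = -1561/9 (m(g) = -169 + (-4 + 4/(-9)) = -169 + (-4 + 4*(-1/9)) = -169 + (-4 - 4/9) = -169 - 40/9 = -1561/9)
1/(m(-259) + 340378) = 1/(-1561/9 + 340378) = 1/(3061841/9) = 9/3061841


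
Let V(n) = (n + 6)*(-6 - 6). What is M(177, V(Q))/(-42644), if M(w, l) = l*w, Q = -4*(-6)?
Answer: 15930/10661 ≈ 1.4942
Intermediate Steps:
Q = 24
V(n) = -72 - 12*n (V(n) = (6 + n)*(-12) = -72 - 12*n)
M(177, V(Q))/(-42644) = ((-72 - 12*24)*177)/(-42644) = ((-72 - 288)*177)*(-1/42644) = -360*177*(-1/42644) = -63720*(-1/42644) = 15930/10661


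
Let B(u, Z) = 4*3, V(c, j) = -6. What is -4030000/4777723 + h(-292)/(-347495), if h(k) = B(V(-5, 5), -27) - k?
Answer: -1401857277792/1660234853885 ≈ -0.84437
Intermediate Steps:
B(u, Z) = 12
h(k) = 12 - k
-4030000/4777723 + h(-292)/(-347495) = -4030000/4777723 + (12 - 1*(-292))/(-347495) = -4030000*1/4777723 + (12 + 292)*(-1/347495) = -4030000/4777723 + 304*(-1/347495) = -4030000/4777723 - 304/347495 = -1401857277792/1660234853885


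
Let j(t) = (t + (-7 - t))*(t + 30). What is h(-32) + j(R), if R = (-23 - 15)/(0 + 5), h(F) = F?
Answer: -944/5 ≈ -188.80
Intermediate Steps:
R = -38/5 ≈ -7.6000
j(t) = -210 - 7*t (j(t) = -7*(30 + t) = -210 - 7*t)
h(-32) + j(R) = -32 + (-210 - 7*(-38/5)) = -32 + (-210 + 266/5) = -32 - 784/5 = -944/5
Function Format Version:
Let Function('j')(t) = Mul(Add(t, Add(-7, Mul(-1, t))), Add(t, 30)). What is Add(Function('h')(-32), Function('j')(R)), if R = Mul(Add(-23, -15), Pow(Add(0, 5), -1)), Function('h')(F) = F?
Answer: Rational(-944, 5) ≈ -188.80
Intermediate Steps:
R = Rational(-38, 5) (R = Mul(-38, Pow(5, -1)) = Mul(-38, Rational(1, 5)) = Rational(-38, 5) ≈ -7.6000)
Function('j')(t) = Add(-210, Mul(-7, t)) (Function('j')(t) = Mul(-7, Add(30, t)) = Add(-210, Mul(-7, t)))
Add(Function('h')(-32), Function('j')(R)) = Add(-32, Add(-210, Mul(-7, Rational(-38, 5)))) = Add(-32, Add(-210, Rational(266, 5))) = Add(-32, Rational(-784, 5)) = Rational(-944, 5)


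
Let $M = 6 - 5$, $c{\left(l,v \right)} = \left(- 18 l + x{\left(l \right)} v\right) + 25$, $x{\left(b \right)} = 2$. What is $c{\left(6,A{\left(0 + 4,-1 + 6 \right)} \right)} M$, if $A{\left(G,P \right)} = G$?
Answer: $-75$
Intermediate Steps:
$c{\left(l,v \right)} = 25 - 18 l + 2 v$ ($c{\left(l,v \right)} = \left(- 18 l + 2 v\right) + 25 = 25 - 18 l + 2 v$)
$M = 1$
$c{\left(6,A{\left(0 + 4,-1 + 6 \right)} \right)} M = \left(25 - 108 + 2 \left(0 + 4\right)\right) 1 = \left(25 - 108 + 2 \cdot 4\right) 1 = \left(25 - 108 + 8\right) 1 = \left(-75\right) 1 = -75$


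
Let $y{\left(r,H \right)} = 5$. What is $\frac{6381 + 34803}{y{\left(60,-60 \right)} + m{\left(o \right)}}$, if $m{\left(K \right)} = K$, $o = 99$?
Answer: $396$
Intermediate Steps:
$\frac{6381 + 34803}{y{\left(60,-60 \right)} + m{\left(o \right)}} = \frac{6381 + 34803}{5 + 99} = \frac{41184}{104} = 41184 \cdot \frac{1}{104} = 396$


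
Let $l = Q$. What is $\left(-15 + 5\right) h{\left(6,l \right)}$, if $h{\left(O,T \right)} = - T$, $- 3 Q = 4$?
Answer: $- \frac{40}{3} \approx -13.333$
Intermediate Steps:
$Q = - \frac{4}{3}$ ($Q = \left(- \frac{1}{3}\right) 4 = - \frac{4}{3} \approx -1.3333$)
$l = - \frac{4}{3} \approx -1.3333$
$\left(-15 + 5\right) h{\left(6,l \right)} = \left(-15 + 5\right) \left(\left(-1\right) \left(- \frac{4}{3}\right)\right) = \left(-10\right) \frac{4}{3} = - \frac{40}{3}$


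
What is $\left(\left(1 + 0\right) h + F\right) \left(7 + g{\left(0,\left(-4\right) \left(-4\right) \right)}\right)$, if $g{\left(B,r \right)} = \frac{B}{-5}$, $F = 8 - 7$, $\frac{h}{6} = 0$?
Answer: $7$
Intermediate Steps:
$h = 0$ ($h = 6 \cdot 0 = 0$)
$F = 1$ ($F = 8 - 7 = 1$)
$g{\left(B,r \right)} = - \frac{B}{5}$ ($g{\left(B,r \right)} = B \left(- \frac{1}{5}\right) = - \frac{B}{5}$)
$\left(\left(1 + 0\right) h + F\right) \left(7 + g{\left(0,\left(-4\right) \left(-4\right) \right)}\right) = \left(\left(1 + 0\right) 0 + 1\right) \left(7 - 0\right) = \left(1 \cdot 0 + 1\right) \left(7 + 0\right) = \left(0 + 1\right) 7 = 1 \cdot 7 = 7$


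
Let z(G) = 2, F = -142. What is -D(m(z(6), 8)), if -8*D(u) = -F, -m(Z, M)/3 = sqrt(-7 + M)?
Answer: 71/4 ≈ 17.750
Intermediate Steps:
m(Z, M) = -3*sqrt(-7 + M)
D(u) = -71/4 (D(u) = -(-1)*(-142)/8 = -1/8*142 = -71/4)
-D(m(z(6), 8)) = -1*(-71/4) = 71/4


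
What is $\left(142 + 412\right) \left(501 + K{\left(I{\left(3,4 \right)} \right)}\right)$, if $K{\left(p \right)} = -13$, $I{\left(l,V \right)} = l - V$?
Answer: $270352$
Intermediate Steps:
$\left(142 + 412\right) \left(501 + K{\left(I{\left(3,4 \right)} \right)}\right) = \left(142 + 412\right) \left(501 - 13\right) = 554 \cdot 488 = 270352$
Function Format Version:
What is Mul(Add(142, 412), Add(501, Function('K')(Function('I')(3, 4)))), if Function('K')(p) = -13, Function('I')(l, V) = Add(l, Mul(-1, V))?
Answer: 270352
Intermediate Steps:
Mul(Add(142, 412), Add(501, Function('K')(Function('I')(3, 4)))) = Mul(Add(142, 412), Add(501, -13)) = Mul(554, 488) = 270352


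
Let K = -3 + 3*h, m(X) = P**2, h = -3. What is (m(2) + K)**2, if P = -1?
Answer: 121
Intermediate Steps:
m(X) = 1 (m(X) = (-1)**2 = 1)
K = -12 (K = -3 + 3*(-3) = -3 - 9 = -12)
(m(2) + K)**2 = (1 - 12)**2 = (-11)**2 = 121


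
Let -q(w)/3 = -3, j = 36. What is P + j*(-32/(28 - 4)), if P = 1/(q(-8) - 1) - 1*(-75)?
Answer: 217/8 ≈ 27.125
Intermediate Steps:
q(w) = 9 (q(w) = -3*(-3) = 9)
P = 601/8 (P = 1/(9 - 1) - 1*(-75) = 1/8 + 75 = 601/8 ≈ 75.125)
P + j*(-32/(28 - 4)) = 601/8 + 36*(-32/(28 - 4)) = 601/8 + 36*(-32/24) = 601/8 + 36*(-32*1/24) = 601/8 + 36*(-4/3) = 601/8 - 48 = 217/8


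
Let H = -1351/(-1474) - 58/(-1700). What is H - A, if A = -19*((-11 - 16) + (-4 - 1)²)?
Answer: -11604776/313225 ≈ -37.049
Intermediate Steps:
H = 297774/313225 (H = -1351*(-1/1474) - 58*(-1/1700) = 1351/1474 + 29/850 = 297774/313225 ≈ 0.95067)
A = 38 (A = -19*(-27 + (-5)²) = -19*(-27 + 25) = -19*(-2) = 38)
H - A = 297774/313225 - 1*38 = 297774/313225 - 38 = -11604776/313225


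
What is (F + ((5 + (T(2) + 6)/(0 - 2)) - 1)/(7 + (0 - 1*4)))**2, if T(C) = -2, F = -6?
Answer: 256/9 ≈ 28.444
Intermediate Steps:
(F + ((5 + (T(2) + 6)/(0 - 2)) - 1)/(7 + (0 - 1*4)))**2 = (-6 + ((5 + (-2 + 6)/(0 - 2)) - 1)/(7 + (0 - 1*4)))**2 = (-6 + ((5 + 4/(-2)) - 1)/(7 + (0 - 4)))**2 = (-6 + ((5 + 4*(-1/2)) - 1)/(7 - 4))**2 = (-6 + ((5 - 2) - 1)/3)**2 = (-6 + (3 - 1)*(1/3))**2 = (-6 + 2*(1/3))**2 = (-6 + 2/3)**2 = (-16/3)**2 = 256/9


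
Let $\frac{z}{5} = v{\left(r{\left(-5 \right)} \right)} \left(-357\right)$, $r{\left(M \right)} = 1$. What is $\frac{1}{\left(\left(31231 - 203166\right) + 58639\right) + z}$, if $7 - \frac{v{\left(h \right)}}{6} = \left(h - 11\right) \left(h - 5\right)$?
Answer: $\frac{1}{240134} \approx 4.1643 \cdot 10^{-6}$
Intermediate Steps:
$v{\left(h \right)} = 42 - 6 \left(-11 + h\right) \left(-5 + h\right)$ ($v{\left(h \right)} = 42 - 6 \left(h - 11\right) \left(h - 5\right) = 42 - 6 \left(-11 + h\right) \left(h + \left(-9 + 4\right)\right) = 42 - 6 \left(-11 + h\right) \left(h - 5\right) = 42 - 6 \left(-11 + h\right) \left(-5 + h\right)$)
$z = 353430$ ($z = 5 \left(-288 - 6 \cdot 1^{2} + 96 \cdot 1\right) \left(-357\right) = 5 \left(-288 - 6 + 96\right) \left(-357\right) = 5 \left(\left(-198\right) \left(-357\right)\right) = 5 \cdot 70686 = 353430$)
$\frac{1}{\left(\left(31231 - 203166\right) + 58639\right) + z} = \frac{1}{\left(\left(31231 - 203166\right) + 58639\right) + 353430} = \frac{1}{\left(-171935 + 58639\right) + 353430} = \frac{1}{-113296 + 353430} = \frac{1}{240134}$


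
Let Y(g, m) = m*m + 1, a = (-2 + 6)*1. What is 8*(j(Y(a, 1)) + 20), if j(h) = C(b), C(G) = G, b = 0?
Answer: 160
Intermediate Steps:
a = 4 (a = 4*1 = 4)
Y(g, m) = 1 + m² (Y(g, m) = m² + 1 = 1 + m²)
j(h) = 0
8*(j(Y(a, 1)) + 20) = 8*(0 + 20) = 8*20 = 160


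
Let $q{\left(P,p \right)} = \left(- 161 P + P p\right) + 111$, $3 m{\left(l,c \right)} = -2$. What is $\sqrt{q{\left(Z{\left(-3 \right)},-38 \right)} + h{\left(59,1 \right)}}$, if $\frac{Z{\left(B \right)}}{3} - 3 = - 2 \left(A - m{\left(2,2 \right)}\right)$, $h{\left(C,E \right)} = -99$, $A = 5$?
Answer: $\sqrt{4987} \approx 70.619$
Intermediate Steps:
$m{\left(l,c \right)} = - \frac{2}{3}$ ($m{\left(l,c \right)} = \frac{1}{3} \left(-2\right) = - \frac{2}{3}$)
$Z{\left(B \right)} = -25$ ($Z{\left(B \right)} = 9 + 3 \left(- 2 \left(5 - - \frac{2}{3}\right)\right) = 9 + 3 \left(- 2 \left(5 + \frac{2}{3}\right)\right) = 9 + 3 \left(\left(-2\right) \frac{17}{3}\right) = 9 + 3 \left(- \frac{34}{3}\right) = 9 - 34 = -25$)
$q{\left(P,p \right)} = 111 - 161 P + P p$
$\sqrt{q{\left(Z{\left(-3 \right)},-38 \right)} + h{\left(59,1 \right)}} = \sqrt{\left(111 - -4025 - -950\right) - 99} = \sqrt{\left(111 + 4025 + 950\right) - 99} = \sqrt{5086 - 99} = \sqrt{4987}$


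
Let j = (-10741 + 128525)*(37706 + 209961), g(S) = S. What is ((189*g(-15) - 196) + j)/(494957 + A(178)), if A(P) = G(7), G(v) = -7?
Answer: 29171206897/494950 ≈ 58938.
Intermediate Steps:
j = 29171209928 (j = 117784*247667 = 29171209928)
A(P) = -7
((189*g(-15) - 196) + j)/(494957 + A(178)) = ((189*(-15) - 196) + 29171209928)/(494957 - 7) = ((-2835 - 196) + 29171209928)/494950 = (-3031 + 29171209928)*(1/494950) = 29171206897*(1/494950) = 29171206897/494950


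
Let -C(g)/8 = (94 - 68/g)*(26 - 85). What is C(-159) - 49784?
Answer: -829048/159 ≈ -5214.1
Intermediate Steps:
C(g) = 44368 - 32096/g (C(g) = -8*(94 - 68/g)*(26 - 85) = -8*(94 - 68/g)*(-59) = -8*(-5546 + 4012/g) = 44368 - 32096/g)
C(-159) - 49784 = (44368 - 32096/(-159)) - 49784 = (44368 - 32096*(-1/159)) - 49784 = (44368 + 32096/159) - 49784 = 7086608/159 - 49784 = -829048/159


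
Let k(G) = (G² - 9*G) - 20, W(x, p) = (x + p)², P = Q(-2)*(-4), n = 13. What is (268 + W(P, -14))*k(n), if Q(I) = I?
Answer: 9728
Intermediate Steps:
P = 8 (P = -2*(-4) = 8)
W(x, p) = (p + x)²
k(G) = -20 + G² - 9*G
(268 + W(P, -14))*k(n) = (268 + (-14 + 8)²)*(-20 + 13² - 9*13) = (268 + (-6)²)*(-20 + 169 - 117) = (268 + 36)*32 = 304*32 = 9728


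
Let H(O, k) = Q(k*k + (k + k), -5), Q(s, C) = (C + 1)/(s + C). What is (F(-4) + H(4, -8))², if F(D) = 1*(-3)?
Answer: 17689/1849 ≈ 9.5668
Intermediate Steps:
Q(s, C) = (1 + C)/(C + s)
H(O, k) = -4/(-5 + k² + 2*k) (H(O, k) = (1 - 5)/(-5 + (k*k + (k + k))) = -4/(-5 + (k² + 2*k)) = -4/(-5 + k² + 2*k))
F(D) = -3
(F(-4) + H(4, -8))² = (-3 - 4/(-5 - 8*(2 - 8)))² = (-3 - 4/(-5 - 8*(-6)))² = (-3 - 4/(-5 + 48))² = (-3 - 4/43)² = (-133/43)² = 17689/1849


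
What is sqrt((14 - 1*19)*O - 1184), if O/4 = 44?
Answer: 4*I*sqrt(129) ≈ 45.431*I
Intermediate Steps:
O = 176 (O = 4*44 = 176)
sqrt((14 - 1*19)*O - 1184) = sqrt((14 - 1*19)*176 - 1184) = sqrt((14 - 19)*176 - 1184) = sqrt(-5*176 - 1184) = sqrt(-880 - 1184) = sqrt(-2064) = 4*I*sqrt(129)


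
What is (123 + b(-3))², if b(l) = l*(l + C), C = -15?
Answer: 31329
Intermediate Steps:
b(l) = l*(-15 + l) (b(l) = l*(l - 15) = l*(-15 + l))
(123 + b(-3))² = (123 - 3*(-15 - 3))² = (123 - 3*(-18))² = (123 + 54)² = 177² = 31329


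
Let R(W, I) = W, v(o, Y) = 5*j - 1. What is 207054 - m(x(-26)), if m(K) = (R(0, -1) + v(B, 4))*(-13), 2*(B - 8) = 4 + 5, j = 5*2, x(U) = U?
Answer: 207691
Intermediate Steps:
j = 10
B = 25/2 (B = 8 + (4 + 5)/2 = 8 + (½)*9 = 8 + 9/2 = 25/2 ≈ 12.500)
v(o, Y) = 49 (v(o, Y) = 5*10 - 1 = 50 - 1 = 49)
m(K) = -637 (m(K) = (0 + 49)*(-13) = 49*(-13) = -637)
207054 - m(x(-26)) = 207054 - 1*(-637) = 207054 + 637 = 207691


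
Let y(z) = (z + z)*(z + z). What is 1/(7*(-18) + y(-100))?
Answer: 1/39874 ≈ 2.5079e-5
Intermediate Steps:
y(z) = 4*z² (y(z) = (2*z)*(2*z) = 4*z²)
1/(7*(-18) + y(-100)) = 1/(7*(-18) + 4*(-100)²) = 1/(-126 + 4*10000) = 1/(-126 + 40000) = 1/39874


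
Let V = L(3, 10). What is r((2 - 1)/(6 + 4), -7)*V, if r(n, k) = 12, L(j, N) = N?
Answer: 120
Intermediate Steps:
V = 10
r((2 - 1)/(6 + 4), -7)*V = 12*10 = 120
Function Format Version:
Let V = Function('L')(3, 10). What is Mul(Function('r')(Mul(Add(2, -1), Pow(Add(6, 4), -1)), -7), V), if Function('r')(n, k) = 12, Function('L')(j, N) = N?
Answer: 120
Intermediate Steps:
V = 10
Mul(Function('r')(Mul(Add(2, -1), Pow(Add(6, 4), -1)), -7), V) = Mul(12, 10) = 120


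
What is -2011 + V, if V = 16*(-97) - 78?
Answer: -3641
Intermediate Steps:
V = -1630 (V = -1552 - 78 = -1630)
-2011 + V = -2011 - 1630 = -3641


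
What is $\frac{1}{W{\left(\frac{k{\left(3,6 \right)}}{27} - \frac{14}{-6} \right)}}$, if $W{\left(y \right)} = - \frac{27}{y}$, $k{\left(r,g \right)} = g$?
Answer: $- \frac{23}{243} \approx -0.09465$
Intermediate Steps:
$\frac{1}{W{\left(\frac{k{\left(3,6 \right)}}{27} - \frac{14}{-6} \right)}} = \frac{1}{\left(-27\right) \frac{1}{\frac{6}{27} - \frac{14}{-6}}} = \frac{1}{\left(-27\right) \frac{1}{6 \cdot \frac{1}{27} - - \frac{7}{3}}} = \frac{1}{\left(-27\right) \frac{1}{\frac{2}{9} + \frac{7}{3}}} = \frac{1}{\left(-27\right) \frac{1}{\frac{23}{9}}} = \frac{1}{\left(-27\right) \frac{9}{23}} = \frac{1}{- \frac{243}{23}} = - \frac{23}{243}$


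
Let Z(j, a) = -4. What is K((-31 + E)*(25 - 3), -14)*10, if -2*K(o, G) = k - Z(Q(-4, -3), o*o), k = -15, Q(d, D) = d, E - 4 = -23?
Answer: 55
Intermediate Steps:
E = -19 (E = 4 - 23 = -19)
K(o, G) = 11/2 (K(o, G) = -(-15 - 1*(-4))/2 = -(-15 + 4)/2 = -½*(-11) = 11/2)
K((-31 + E)*(25 - 3), -14)*10 = (11/2)*10 = 55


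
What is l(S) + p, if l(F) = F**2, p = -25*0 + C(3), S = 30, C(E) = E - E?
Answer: 900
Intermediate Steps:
C(E) = 0
p = 0 (p = -25*0 + 0 = 0 + 0 = 0)
l(S) + p = 30**2 + 0 = 900 + 0 = 900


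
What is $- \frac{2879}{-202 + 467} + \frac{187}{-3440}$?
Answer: $- \frac{1990663}{182320} \approx -10.919$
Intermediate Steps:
$- \frac{2879}{-202 + 467} + \frac{187}{-3440} = - \frac{2879}{265} + 187 \left(- \frac{1}{3440}\right) = \left(-2879\right) \frac{1}{265} - \frac{187}{3440} = - \frac{2879}{265} - \frac{187}{3440} = - \frac{1990663}{182320}$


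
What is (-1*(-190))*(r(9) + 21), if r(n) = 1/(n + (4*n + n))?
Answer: 107825/27 ≈ 3993.5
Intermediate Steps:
r(n) = 1/(6*n) (r(n) = 1/(n + 5*n) = 1/(6*n))
(-1*(-190))*(r(9) + 21) = (-1*(-190))*((⅙)/9 + 21) = 190*((⅙)*(⅑) + 21) = 190*(1/54 + 21) = 190*(1135/54) = 107825/27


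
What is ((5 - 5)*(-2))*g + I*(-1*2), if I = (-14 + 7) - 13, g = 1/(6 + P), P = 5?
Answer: 40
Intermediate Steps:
g = 1/11 (g = 1/(6 + 5) = 1/11 ≈ 0.090909)
I = -20 (I = -7 - 13 = -20)
((5 - 5)*(-2))*g + I*(-1*2) = ((5 - 5)*(-2))*(1/11) - (-20)*2 = (0*(-2))*(1/11) - 20*(-2) = 0*(1/11) + 40 = 0 + 40 = 40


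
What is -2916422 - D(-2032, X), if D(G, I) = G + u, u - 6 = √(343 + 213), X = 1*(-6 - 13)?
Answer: -2914396 - 2*√139 ≈ -2.9144e+6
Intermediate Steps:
X = -19 (X = 1*(-19) = -19)
u = 6 + 2*√139 (u = 6 + √(343 + 213) = 6 + √556 = 6 + 2*√139 ≈ 29.580)
D(G, I) = 6 + G + 2*√139 (D(G, I) = G + (6 + 2*√139) = 6 + G + 2*√139)
-2916422 - D(-2032, X) = -2916422 - (6 - 2032 + 2*√139) = -2916422 - (-2026 + 2*√139) = -2916422 + (2026 - 2*√139) = -2914396 - 2*√139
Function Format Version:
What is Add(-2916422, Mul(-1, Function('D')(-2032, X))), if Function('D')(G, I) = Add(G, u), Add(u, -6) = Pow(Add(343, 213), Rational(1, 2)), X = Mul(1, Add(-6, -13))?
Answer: Add(-2914396, Mul(-2, Pow(139, Rational(1, 2)))) ≈ -2.9144e+6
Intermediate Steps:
X = -19 (X = Mul(1, -19) = -19)
u = Add(6, Mul(2, Pow(139, Rational(1, 2)))) (u = Add(6, Pow(Add(343, 213), Rational(1, 2))) = Add(6, Pow(556, Rational(1, 2))) = Add(6, Mul(2, Pow(139, Rational(1, 2)))) ≈ 29.580)
Function('D')(G, I) = Add(6, G, Mul(2, Pow(139, Rational(1, 2)))) (Function('D')(G, I) = Add(G, Add(6, Mul(2, Pow(139, Rational(1, 2))))) = Add(6, G, Mul(2, Pow(139, Rational(1, 2)))))
Add(-2916422, Mul(-1, Function('D')(-2032, X))) = Add(-2916422, Mul(-1, Add(6, -2032, Mul(2, Pow(139, Rational(1, 2)))))) = Add(-2916422, Mul(-1, Add(-2026, Mul(2, Pow(139, Rational(1, 2)))))) = Add(-2916422, Add(2026, Mul(-2, Pow(139, Rational(1, 2))))) = Add(-2914396, Mul(-2, Pow(139, Rational(1, 2))))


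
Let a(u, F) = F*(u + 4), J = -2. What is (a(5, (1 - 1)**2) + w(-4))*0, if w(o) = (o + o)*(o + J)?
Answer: 0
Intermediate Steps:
w(o) = 2*o*(-2 + o) (w(o) = (o + o)*(o - 2) = (2*o)*(-2 + o) = 2*o*(-2 + o))
a(u, F) = F*(4 + u)
(a(5, (1 - 1)**2) + w(-4))*0 = ((1 - 1)**2*(4 + 5) + 2*(-4)*(-2 - 4))*0 = (0**2*9 + 2*(-4)*(-6))*0 = (0*9 + 48)*0 = (0 + 48)*0 = 48*0 = 0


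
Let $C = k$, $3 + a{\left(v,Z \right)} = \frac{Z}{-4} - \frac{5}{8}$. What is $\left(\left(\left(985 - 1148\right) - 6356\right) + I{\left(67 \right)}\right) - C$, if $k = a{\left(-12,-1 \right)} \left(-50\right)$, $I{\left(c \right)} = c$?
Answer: $- \frac{26483}{4} \approx -6620.8$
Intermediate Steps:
$a{\left(v,Z \right)} = - \frac{29}{8} - \frac{Z}{4}$ ($a{\left(v,Z \right)} = -3 + \left(\frac{Z}{-4} - \frac{5}{8}\right) = -3 + \left(Z \left(- \frac{1}{4}\right) - \frac{5}{8}\right) = -3 - \left(\frac{5}{8} + \frac{Z}{4}\right) = - \frac{29}{8} - \frac{Z}{4}$)
$k = \frac{675}{4}$ ($k = \left(- \frac{29}{8} - - \frac{1}{4}\right) \left(-50\right) = \left(- \frac{29}{8} + \frac{1}{4}\right) \left(-50\right) = \left(- \frac{27}{8}\right) \left(-50\right) = \frac{675}{4} \approx 168.75$)
$C = \frac{675}{4} \approx 168.75$
$\left(\left(\left(985 - 1148\right) - 6356\right) + I{\left(67 \right)}\right) - C = \left(\left(\left(985 - 1148\right) - 6356\right) + 67\right) - \frac{675}{4} = \left(\left(-163 - 6356\right) + 67\right) - \frac{675}{4} = \left(-6519 + 67\right) - \frac{675}{4} = -6452 - \frac{675}{4} = - \frac{26483}{4}$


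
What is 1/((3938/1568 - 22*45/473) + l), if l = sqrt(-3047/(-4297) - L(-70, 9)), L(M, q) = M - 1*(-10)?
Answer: -2043546565648/295619935016095 + 1136498944*sqrt(1120945499)/295619935016095 ≈ 0.12180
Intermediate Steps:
L(M, q) = 10 + M (L(M, q) = M + 10 = 10 + M)
l = sqrt(1120945499)/4297 (l = sqrt(-3047/(-4297) - (10 - 70)) = sqrt(-3047*(-1/4297) - 1*(-60)) = sqrt(3047/4297 + 60) = sqrt(260867/4297) = sqrt(1120945499)/4297 ≈ 7.7916)
1/((3938/1568 - 22*45/473) + l) = 1/((3938/1568 - 22*45/473) + sqrt(1120945499)/4297) = 1/((3938*(1/1568) - 990*1/473) + sqrt(1120945499)/4297) = 1/((1969/784 - 90/43) + sqrt(1120945499)/4297) = 1/(14107/33712 + sqrt(1120945499)/4297)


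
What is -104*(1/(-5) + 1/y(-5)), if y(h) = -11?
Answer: 1664/55 ≈ 30.255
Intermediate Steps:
-104*(1/(-5) + 1/y(-5)) = -104*(1/(-5) + 1/(-11)) = -104*(-⅕ - 1/11) = -104*(-16/55) = 1664/55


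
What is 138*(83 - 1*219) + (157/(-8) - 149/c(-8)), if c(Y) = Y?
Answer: -18769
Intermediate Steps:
138*(83 - 1*219) + (157/(-8) - 149/c(-8)) = 138*(83 - 1*219) + (157/(-8) - 149/(-8)) = 138*(83 - 219) + (157*(-1/8) - 149*(-1/8)) = 138*(-136) + (-157/8 + 149/8) = -18768 - 1 = -18769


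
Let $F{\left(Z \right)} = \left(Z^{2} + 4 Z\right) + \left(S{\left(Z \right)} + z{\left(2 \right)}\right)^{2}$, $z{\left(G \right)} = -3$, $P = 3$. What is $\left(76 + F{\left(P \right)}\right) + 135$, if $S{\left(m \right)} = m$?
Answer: $232$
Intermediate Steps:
$F{\left(Z \right)} = Z^{2} + \left(-3 + Z\right)^{2} + 4 Z$ ($F{\left(Z \right)} = \left(Z^{2} + 4 Z\right) + \left(Z - 3\right)^{2} = \left(Z^{2} + 4 Z\right) + \left(-3 + Z\right)^{2} = Z^{2} + \left(-3 + Z\right)^{2} + 4 Z$)
$\left(76 + F{\left(P \right)}\right) + 135 = \left(76 + \left(9 - 6 + 2 \cdot 3^{2}\right)\right) + 135 = \left(76 + \left(9 - 6 + 2 \cdot 9\right)\right) + 135 = \left(76 + \left(9 - 6 + 18\right)\right) + 135 = \left(76 + 21\right) + 135 = 97 + 135 = 232$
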